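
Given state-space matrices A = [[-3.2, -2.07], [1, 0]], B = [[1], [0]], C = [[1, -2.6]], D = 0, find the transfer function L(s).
L(s) = C(sI - A)⁻¹B + D.
Characteristic polynomial det(sI - A) = s^2 + 3.2*s + 2.07.
Numerator from C·adj(sI-A)·B + D·det(sI-A) = s - 2.6.
L(s) = (s - 2.6)/(s^2 + 3.2*s + 2.07)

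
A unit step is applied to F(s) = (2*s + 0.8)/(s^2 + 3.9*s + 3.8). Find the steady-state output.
FVT: lim_{t→∞} y(t) = lim_{s→0} s*Y(s) where Y(s) = F(s)/s.
= lim_{s→0} F(s) = F(0) = num(0)/den(0) = 0.8/3.8 = 0.2105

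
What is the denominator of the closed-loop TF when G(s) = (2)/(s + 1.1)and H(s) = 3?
Characteristic poly = G_den * H_den + G_num * H_num = (s + 1.1) + (6) = s + 7.1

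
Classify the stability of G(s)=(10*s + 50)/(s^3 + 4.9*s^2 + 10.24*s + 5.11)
Denominator: s^3 + 4.9*s^2 + 10.24*s + 5.11 = (s + 0.7)(s^2 + 4.2*s + 7.3). Poles: -0.7, -2.1 + 1.7j, -2.1 - 1.7j. Stable (all poles in LHP)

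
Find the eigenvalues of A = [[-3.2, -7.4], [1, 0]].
Eigenvalues solve det(λI - A) = 0.
Characteristic polynomial: λ^2 + 3.2*λ + 7.4 = 0.
Roots: -1.6 + 2.2j, -1.6 - 2.2j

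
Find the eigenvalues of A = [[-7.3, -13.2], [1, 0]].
Eigenvalues solve det(λI - A) = 0.
Characteristic polynomial: λ^2 + 7.3*λ + 13.2 = 0.
Factor: (λ + 3.3)(λ + 4) = 0.
Roots: -3.3, -4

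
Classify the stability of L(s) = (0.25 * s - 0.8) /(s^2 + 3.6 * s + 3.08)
Denominator: s^2 + 3.6*s + 3.08 = (s + 2.2)(s + 1.4). Poles: -1.4, -2.2. Stable (all poles in LHP)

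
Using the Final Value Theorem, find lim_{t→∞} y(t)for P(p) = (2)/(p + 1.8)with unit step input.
FVT: lim_{t→∞} y(t) = lim_{p→0} p*Y(p) where Y(p) = P(p)/p.
= lim_{p→0} P(p) = P(0) = num(0)/den(0) = 2/1.8 = 1.111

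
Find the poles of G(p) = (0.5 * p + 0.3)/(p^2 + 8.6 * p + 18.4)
Set denominator = 0: p^2 + 8.6*p + 18.4 = (p + 4)(p + 4.6) = 0 → Poles: -4, -4.6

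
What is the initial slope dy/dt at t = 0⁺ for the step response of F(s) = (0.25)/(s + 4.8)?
IVT: y'(0⁺) = lim_{s→∞} s²·Y(s) = lim_{s→∞} s·F(s).
deg(num) = 0, deg(den) = 1, relative degree = 1, so s·F(s) → (leading num)/(leading den) = 0.25/1 = 0.25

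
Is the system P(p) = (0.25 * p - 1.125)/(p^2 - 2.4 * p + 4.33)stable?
Denominator: p^2 - 2.4*p + 4.33. Poles: 1.2 + 1.7j, 1.2 - 1.7j. All Re(p)<0: No (unstable)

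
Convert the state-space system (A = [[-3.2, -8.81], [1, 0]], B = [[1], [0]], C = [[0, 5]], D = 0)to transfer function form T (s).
T(s) = C(sI - A)⁻¹B + D.
Characteristic polynomial det(sI - A) = s^2 + 3.2*s + 8.81.
Numerator from C·adj(sI-A)·B + D·det(sI-A) = 5.
T(s) = (5)/(s^2 + 3.2*s + 8.81)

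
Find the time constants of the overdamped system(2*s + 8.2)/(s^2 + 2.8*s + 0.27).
Overdamped: real poles at -0.1, -2.7. τ = -1/pole → τ₁ = 10, τ₂ = 0.3704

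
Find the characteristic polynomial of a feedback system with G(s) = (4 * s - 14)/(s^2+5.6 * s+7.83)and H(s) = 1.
Characteristic poly = G_den * H_den + G_num * H_num = (s^2 + 5.6*s + 7.83) + (4*s - 14) = s^2 + 9.6*s - 6.17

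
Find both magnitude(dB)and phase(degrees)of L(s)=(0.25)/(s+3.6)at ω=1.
Substitute s = j*1: L(j1) = 0.0644699 - 0.0179083j.
|L| = 20*log₁₀(sqrt(Re²+Im²)) = -23.49 dB.
∠L = atan2(Im, Re) = -15.52°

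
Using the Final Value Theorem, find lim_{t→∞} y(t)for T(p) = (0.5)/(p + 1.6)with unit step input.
FVT: lim_{t→∞} y(t) = lim_{p→0} p*Y(p) where Y(p) = T(p)/p.
= lim_{p→0} T(p) = T(0) = num(0)/den(0) = 0.5/1.6 = 0.3125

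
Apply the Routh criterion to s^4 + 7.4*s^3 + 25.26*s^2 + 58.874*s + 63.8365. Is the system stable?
Routh array:
s^4: [1, 25.26, 63.8365]; s^3: [7.4, 58.874]; s^2: [17.3041, 63.8365]; s^1: [31.5746]; s^0: [63.8365]
First column: [1, 7.4, 17.3041, 31.5746, 63.8365]. Sign changes = 0.
Yes, stable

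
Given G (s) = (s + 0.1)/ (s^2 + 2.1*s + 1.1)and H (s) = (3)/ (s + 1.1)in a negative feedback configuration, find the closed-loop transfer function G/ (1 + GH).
Closed-loop T = G/(1+GH).
Numerator: G_num * H_den = s^2 + 1.2*s + 0.11.
Denominator: G_den * H_den + G_num * H_num = (s^3 + 3.2*s^2 + 3.41*s + 1.21) + (3*s + 0.3) = s^3 + 3.2*s^2 + 6.41*s + 1.51.
T(s) = (s^2 + 1.2*s + 0.11)/(s^3 + 3.2*s^2 + 6.41*s + 1.51)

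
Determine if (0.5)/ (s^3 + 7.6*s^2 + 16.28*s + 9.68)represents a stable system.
Denominator: s^3 + 7.6*s^2 + 16.28*s + 9.68 = (s + 1)(s + 4.4)(s + 2.2). Poles: -1, -2.2, -4.4. All Re(p)<0: Yes (stable)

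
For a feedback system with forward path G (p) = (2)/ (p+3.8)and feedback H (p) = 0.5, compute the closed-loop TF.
Closed-loop T = G/(1+GH).
Numerator: G_num * H_den = 2.
Denominator: G_den * H_den + G_num * H_num = (p + 3.8) + (1) = p + 4.8.
T(p) = (2)/(p + 4.8)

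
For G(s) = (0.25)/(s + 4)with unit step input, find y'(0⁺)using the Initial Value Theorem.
IVT: y'(0⁺) = lim_{s→∞} s²·Y(s) = lim_{s→∞} s·G(s).
deg(num) = 0, deg(den) = 1, relative degree = 1, so s·G(s) → (leading num)/(leading den) = 0.25/1 = 0.25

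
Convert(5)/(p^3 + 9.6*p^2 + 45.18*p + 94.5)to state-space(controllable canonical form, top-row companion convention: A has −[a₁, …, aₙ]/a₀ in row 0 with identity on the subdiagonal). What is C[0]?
Reachable canonical form: C = numerator coefficients (right-aligned, zero-padded to length n).
num = 5, C = [[0, 0, 5]].
C[0] = 0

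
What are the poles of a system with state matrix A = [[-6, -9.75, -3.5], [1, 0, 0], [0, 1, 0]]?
Eigenvalues solve det(λI - A) = 0.
Characteristic polynomial: λ^3 + 6*λ^2 + 9.75*λ + 3.5 = 0.
Factor: (λ + 2)(λ + 3.5)(λ + 0.5) = 0.
Roots: -0.5, -2, -3.5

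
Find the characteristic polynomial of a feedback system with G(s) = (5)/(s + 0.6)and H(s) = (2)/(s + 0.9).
Characteristic poly = G_den * H_den + G_num * H_num = (s^2 + 1.5*s + 0.54) + (10) = s^2 + 1.5*s + 10.54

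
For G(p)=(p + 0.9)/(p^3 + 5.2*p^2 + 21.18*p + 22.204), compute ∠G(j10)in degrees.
Substitute p = j*10: G(j10) = -0.00958509 - 0.00491172j.
∠G(j10) = atan2(Im, Re) = atan2(-0.00491172, -0.00958509) = -152.87°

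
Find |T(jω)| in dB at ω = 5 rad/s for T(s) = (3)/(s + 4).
Substitute s = j*5: T(j5) = 0.292683 - 0.365854j.
|T(j5)| = sqrt(Re² + Im²) = 0.4685.
20*log₁₀(0.4685) = -6.59 dB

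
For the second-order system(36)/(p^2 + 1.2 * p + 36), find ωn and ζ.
Standard form: ωn²/(p²+2ζωn·p+ωn²).
const=36=ωn² → ωn=6, p coeff=1.2=2ζωn → ζ=0.1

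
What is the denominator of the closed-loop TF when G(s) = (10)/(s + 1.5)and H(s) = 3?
Characteristic poly = G_den * H_den + G_num * H_num = (s + 1.5) + (30) = s + 31.5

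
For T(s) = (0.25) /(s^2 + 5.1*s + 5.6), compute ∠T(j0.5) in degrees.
Substitute s = j*0.5: T(j0.5) = 0.0380783 - 0.0181495j.
∠T(j0.5) = atan2(Im, Re) = atan2(-0.0181495, 0.0380783) = -25.48°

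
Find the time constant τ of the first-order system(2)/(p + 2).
First-order system: τ = -1/pole. Pole = -2. τ = -1/(-2) = 0.5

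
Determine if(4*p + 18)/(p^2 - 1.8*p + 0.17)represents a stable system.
Denominator: p^2 - 1.8*p + 0.17 = (p - 1.7)(p - 0.1). Poles: 0.1, 1.7. All Re(p)<0: No (unstable)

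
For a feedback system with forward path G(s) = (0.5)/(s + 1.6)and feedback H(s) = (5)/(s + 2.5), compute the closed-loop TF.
Closed-loop T = G/(1+GH).
Numerator: G_num * H_den = 0.5*s + 1.25.
Denominator: G_den * H_den + G_num * H_num = (s^2 + 4.1*s + 4) + (2.5) = s^2 + 4.1*s + 6.5.
T(s) = (0.5*s + 1.25)/(s^2 + 4.1*s + 6.5)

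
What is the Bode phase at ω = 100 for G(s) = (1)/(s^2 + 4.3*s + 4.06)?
Substitute s = j*100: G(j100) = -9.98558e-05 - 4.29554e-06j.
∠G(j100) = atan2(Im, Re) = atan2(-4.29554e-06, -9.98558e-05) = -177.54°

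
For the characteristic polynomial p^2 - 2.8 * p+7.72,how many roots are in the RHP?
Poles: 1.4 + 2.4j, 1.4 - 2.4j. RHP poles (Re>0): 2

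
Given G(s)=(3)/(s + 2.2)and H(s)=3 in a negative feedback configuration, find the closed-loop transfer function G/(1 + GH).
Closed-loop T = G/(1+GH).
Numerator: G_num * H_den = 3.
Denominator: G_den * H_den + G_num * H_num = (s + 2.2) + (9) = s + 11.2.
T(s) = (3)/(s + 11.2)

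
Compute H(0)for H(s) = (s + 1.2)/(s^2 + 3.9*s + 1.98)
DC gain = H(0) = num(0)/den(0) = 1.2/1.98 = 0.6061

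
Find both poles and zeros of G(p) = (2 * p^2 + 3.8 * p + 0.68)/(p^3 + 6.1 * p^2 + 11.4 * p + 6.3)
Set denominator = 0: p^3 + 6.1*p^2 + 11.4*p + 6.3 = (p + 2.1)(p + 3)(p + 1) = 0 → Poles: -1, -2.1, -3
Set numerator = 0: 2*p^2 + 3.8*p + 0.68 = 2*(p + 0.2)(p + 1.7) = 0 → Zeros: -0.2, -1.7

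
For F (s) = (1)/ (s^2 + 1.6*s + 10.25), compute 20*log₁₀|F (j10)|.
Substitute s = j*10: F(j10) = -0.0107989 - 0.00192514j.
|F(j10)| = sqrt(Re² + Im²) = 0.01097.
20*log₁₀(0.01097) = -39.20 dB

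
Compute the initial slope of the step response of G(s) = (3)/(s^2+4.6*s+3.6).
IVT: y'(0⁺) = lim_{s→∞} s²·Y(s) = lim_{s→∞} s·G(s).
deg(num) = 0, deg(den) = 2, relative degree = 2 ≥ 2, so s·G(s) → 0. Initial slope = 0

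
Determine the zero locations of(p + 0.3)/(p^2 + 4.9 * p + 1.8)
Set numerator = 0: p + 0.3 = 0 → Zeros: -0.3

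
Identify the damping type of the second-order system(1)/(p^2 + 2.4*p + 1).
Standard form: ωn²/(p²+2ζωn·p+ωn²) gives ωn=1, ζ=1.2.
Overdamped (ζ = 1.2 > 1)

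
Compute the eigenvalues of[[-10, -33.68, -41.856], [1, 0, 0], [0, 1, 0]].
Eigenvalues solve det(λI - A) = 0.
Characteristic polynomial: λ^3 + 10*λ^2 + 33.68*λ + 41.856 = 0.
Factor: (λ + 4.8)(λ^2 + 5.2*λ + 8.72) = 0.
Roots: -2.6 + 1.4j, -2.6 - 1.4j, -4.8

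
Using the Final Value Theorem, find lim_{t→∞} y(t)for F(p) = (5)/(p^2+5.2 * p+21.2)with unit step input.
FVT: lim_{t→∞} y(t) = lim_{p→0} p*Y(p) where Y(p) = F(p)/p.
= lim_{p→0} F(p) = F(0) = num(0)/den(0) = 5/21.2 = 0.2358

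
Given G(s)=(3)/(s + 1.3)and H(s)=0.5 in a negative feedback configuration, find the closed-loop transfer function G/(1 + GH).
Closed-loop T = G/(1+GH).
Numerator: G_num * H_den = 3.
Denominator: G_den * H_den + G_num * H_num = (s + 1.3) + (1.5) = s + 2.8.
T(s) = (3)/(s + 2.8)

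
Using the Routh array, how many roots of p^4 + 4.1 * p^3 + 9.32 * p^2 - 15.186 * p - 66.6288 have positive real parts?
Routh array:
p^4: [1, 9.32, -66.6288]; p^3: [4.1, -15.186]; p^2: [13.0239, -66.6288]; p^1: [5.78913]; p^0: [-66.6288]
First column: [1, 4.1, 13.0239, 5.78913, -66.6288]. Sign changes = RHP roots = 1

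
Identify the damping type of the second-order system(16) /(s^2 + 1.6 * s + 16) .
Standard form: ωn²/(s²+2ζωn·s+ωn²) gives ωn=4, ζ=0.2.
Underdamped (ζ = 0.2 < 1)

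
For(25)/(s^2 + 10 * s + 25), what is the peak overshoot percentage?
Standard form: ωn²/(s²+2ζωn·s+ωn²) → ωn = 5, ζ = 1.
ζ ≥ 1, so the response is non-oscillatory: peak overshoot = 0%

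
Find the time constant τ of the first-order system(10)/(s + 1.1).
First-order system: τ = -1/pole. Pole = -1.1. τ = -1/(-1.1) = 0.9091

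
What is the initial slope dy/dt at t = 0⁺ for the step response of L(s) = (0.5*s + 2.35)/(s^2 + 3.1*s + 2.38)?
IVT: y'(0⁺) = lim_{s→∞} s²·Y(s) = lim_{s→∞} s·L(s).
deg(num) = 1, deg(den) = 2, relative degree = 1, so s·L(s) → (leading num)/(leading den) = 0.5/1 = 0.5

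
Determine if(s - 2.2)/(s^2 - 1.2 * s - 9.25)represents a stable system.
Denominator: s^2 - 1.2*s - 9.25 = (s - 3.7)(s + 2.5). Poles: -2.5, 3.7. All Re(p)<0: No (unstable)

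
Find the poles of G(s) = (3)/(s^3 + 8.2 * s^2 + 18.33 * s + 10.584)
Set denominator = 0: s^3 + 8.2*s^2 + 18.33*s + 10.584 = (s + 2.4)(s + 4.9)(s + 0.9) = 0 → Poles: -0.9, -2.4, -4.9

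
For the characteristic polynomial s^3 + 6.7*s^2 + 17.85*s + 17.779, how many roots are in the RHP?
s^3 + 6.7*s^2 + 17.85*s + 17.779 = (s + 2.3)(s^2 + 4.4*s + 7.73). Poles: -2.2 + 1.7j, -2.2 - 1.7j, -2.3. RHP poles (Re>0): 0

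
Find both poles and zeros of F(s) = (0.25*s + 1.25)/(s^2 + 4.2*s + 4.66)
Set denominator = 0: s^2 + 4.2*s + 4.66 = 0 → Poles: -2.1 + 0.5j, -2.1 - 0.5j
Set numerator = 0: 0.25*s + 1.25 = 0 → Zeros: -5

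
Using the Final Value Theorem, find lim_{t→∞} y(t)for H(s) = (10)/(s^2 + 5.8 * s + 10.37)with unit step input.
FVT: lim_{t→∞} y(t) = lim_{s→0} s*Y(s) where Y(s) = H(s)/s.
= lim_{s→0} H(s) = H(0) = num(0)/den(0) = 10/10.37 = 0.9643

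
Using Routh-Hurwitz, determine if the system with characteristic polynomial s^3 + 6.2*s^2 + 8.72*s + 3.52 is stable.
Routh array:
s^3: [1, 8.72]; s^2: [6.2, 3.52]; s^1: [8.15226]; s^0: [3.52]
First column: [1, 6.2, 8.15226, 3.52]. Sign changes = 0.
Yes, stable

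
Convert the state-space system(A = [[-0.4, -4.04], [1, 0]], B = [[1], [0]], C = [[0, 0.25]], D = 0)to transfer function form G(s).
G(s) = C(sI - A)⁻¹B + D.
Characteristic polynomial det(sI - A) = s^2 + 0.4*s + 4.04.
Numerator from C·adj(sI-A)·B + D·det(sI-A) = 0.25.
G(s) = (0.25)/(s^2 + 0.4*s + 4.04)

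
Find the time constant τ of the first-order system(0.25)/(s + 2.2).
First-order system: τ = -1/pole. Pole = -2.2. τ = -1/(-2.2) = 0.4545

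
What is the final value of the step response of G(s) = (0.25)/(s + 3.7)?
FVT: lim_{t→∞} y(t) = lim_{s→0} s*Y(s) where Y(s) = G(s)/s.
= lim_{s→0} G(s) = G(0) = num(0)/den(0) = 0.25/3.7 = 0.06757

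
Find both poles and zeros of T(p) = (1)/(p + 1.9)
Set denominator = 0: p + 1.9 = 0 → Poles: -1.9
Numerator is a nonzero constant (1) → Zeros: none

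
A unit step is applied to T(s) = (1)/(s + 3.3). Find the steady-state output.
FVT: lim_{t→∞} y(t) = lim_{s→0} s*Y(s) where Y(s) = T(s)/s.
= lim_{s→0} T(s) = T(0) = num(0)/den(0) = 1/3.3 = 0.303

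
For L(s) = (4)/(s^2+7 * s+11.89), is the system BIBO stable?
Denominator: s^2 + 7*s + 11.89 = (s + 4.1)(s + 2.9). Poles: -2.9, -4.1. All Re(p)<0: Yes (stable)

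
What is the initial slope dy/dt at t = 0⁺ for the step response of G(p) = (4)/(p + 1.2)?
IVT: y'(0⁺) = lim_{p→∞} p²·Y(p) = lim_{p→∞} p·G(p).
deg(num) = 0, deg(den) = 1, relative degree = 1, so p·G(p) → (leading num)/(leading den) = 4/1 = 4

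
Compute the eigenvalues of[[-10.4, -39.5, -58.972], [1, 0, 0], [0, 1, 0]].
Eigenvalues solve det(λI - A) = 0.
Characteristic polynomial: λ^3 + 10.4*λ^2 + 39.5*λ + 58.972 = 0.
Factor: (λ + 4.6)(λ^2 + 5.8*λ + 12.82) = 0.
Roots: -2.9 + 2.1j, -2.9 - 2.1j, -4.6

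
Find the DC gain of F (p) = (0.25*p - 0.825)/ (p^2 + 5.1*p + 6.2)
DC gain = F(0) = num(0)/den(0) = -0.825/6.2 = -0.1331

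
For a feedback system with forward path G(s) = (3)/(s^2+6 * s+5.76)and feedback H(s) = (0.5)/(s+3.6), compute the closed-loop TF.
Closed-loop T = G/(1+GH).
Numerator: G_num * H_den = 3*s + 10.8.
Denominator: G_den * H_den + G_num * H_num = (s^3 + 9.6*s^2 + 27.36*s + 20.736) + (1.5) = s^3 + 9.6*s^2 + 27.36*s + 22.236.
T(s) = (3*s + 10.8)/(s^3 + 9.6*s^2 + 27.36*s + 22.236)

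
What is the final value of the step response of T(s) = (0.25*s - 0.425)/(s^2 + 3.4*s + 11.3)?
FVT: lim_{t→∞} y(t) = lim_{s→0} s*Y(s) where Y(s) = T(s)/s.
= lim_{s→0} T(s) = T(0) = num(0)/den(0) = -0.425/11.3 = -0.03761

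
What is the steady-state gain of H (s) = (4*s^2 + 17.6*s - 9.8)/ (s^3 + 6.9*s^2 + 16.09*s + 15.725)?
DC gain = H(0) = num(0)/den(0) = -9.8/15.725 = -0.6232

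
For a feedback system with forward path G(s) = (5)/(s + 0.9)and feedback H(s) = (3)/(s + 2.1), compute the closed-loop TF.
Closed-loop T = G/(1+GH).
Numerator: G_num * H_den = 5*s + 10.5.
Denominator: G_den * H_den + G_num * H_num = (s^2 + 3*s + 1.89) + (15) = s^2 + 3*s + 16.89.
T(s) = (5*s + 10.5)/(s^2 + 3*s + 16.89)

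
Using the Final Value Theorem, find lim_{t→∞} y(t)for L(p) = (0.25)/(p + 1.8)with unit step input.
FVT: lim_{t→∞} y(t) = lim_{p→0} p*Y(p) where Y(p) = L(p)/p.
= lim_{p→0} L(p) = L(0) = num(0)/den(0) = 0.25/1.8 = 0.1389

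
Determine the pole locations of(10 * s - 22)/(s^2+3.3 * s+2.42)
Set denominator = 0: s^2 + 3.3*s + 2.42 = (s + 2.2)(s + 1.1) = 0 → Poles: -1.1, -2.2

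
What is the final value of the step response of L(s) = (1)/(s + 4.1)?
FVT: lim_{t→∞} y(t) = lim_{s→0} s*Y(s) where Y(s) = L(s)/s.
= lim_{s→0} L(s) = L(0) = num(0)/den(0) = 1/4.1 = 0.2439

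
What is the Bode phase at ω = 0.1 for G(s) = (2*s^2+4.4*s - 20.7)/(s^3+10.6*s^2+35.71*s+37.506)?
Substitute s = j*0.1: G(j0.1) = -0.547896 + 0.0640638j.
∠G(j0.1) = atan2(Im, Re) = atan2(0.0640638, -0.547896) = 173.33°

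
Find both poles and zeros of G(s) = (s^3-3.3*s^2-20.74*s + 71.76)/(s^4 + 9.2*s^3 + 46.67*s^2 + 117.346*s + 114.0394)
Set denominator = 0: s^4 + 9.2*s^3 + 46.67*s^2 + 117.346*s + 114.0394 = (s^2 + 4.6*s + 5.78)(s^2 + 4.6*s + 19.73) = 0 → Poles: -2.3 + 0.7j, -2.3 + 3.8j, -2.3 - 0.7j, -2.3 - 3.8j
Set numerator = 0: s^3 - 3.3*s^2 - 20.74*s + 71.76 = (s - 4)(s + 4.6)(s - 3.9) = 0 → Zeros: -4.6, 3.9, 4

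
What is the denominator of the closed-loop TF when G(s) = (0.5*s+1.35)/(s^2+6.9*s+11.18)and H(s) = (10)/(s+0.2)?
Characteristic poly = G_den * H_den + G_num * H_num = (s^3 + 7.1*s^2 + 12.56*s + 2.236) + (5*s + 13.5) = s^3 + 7.1*s^2 + 17.56*s + 15.736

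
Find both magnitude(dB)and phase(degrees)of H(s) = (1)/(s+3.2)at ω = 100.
Substitute s = j*100: H(j100) = 0.000319673 - 0.00998977j.
|H| = 20*log₁₀(sqrt(Re²+Im²)) = -40.00 dB.
∠H = atan2(Im, Re) = -88.17°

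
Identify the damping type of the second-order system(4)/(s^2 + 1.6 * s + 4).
Standard form: ωn²/(s²+2ζωn·s+ωn²) gives ωn=2, ζ=0.4.
Underdamped (ζ = 0.4 < 1)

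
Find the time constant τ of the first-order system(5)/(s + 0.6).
First-order system: τ = -1/pole. Pole = -0.6. τ = -1/(-0.6) = 1.667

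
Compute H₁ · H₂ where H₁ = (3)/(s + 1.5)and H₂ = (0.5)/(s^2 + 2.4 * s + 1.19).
Series: H = H₁ · H₂ = (n₁·n₂)/(d₁·d₂).
Num: n₁·n₂ = 1.5. Den: d₁·d₂ = s^3 + 3.9*s^2 + 4.79*s + 1.785.
H(s) = (1.5)/(s^3 + 3.9*s^2 + 4.79*s + 1.785)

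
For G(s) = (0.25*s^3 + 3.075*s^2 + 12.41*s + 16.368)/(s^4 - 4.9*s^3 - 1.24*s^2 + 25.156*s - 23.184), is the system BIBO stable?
Denominator: s^4 - 4.9*s^3 - 1.24*s^2 + 25.156*s - 23.184 = (s - 4)(s - 1.4)(s + 2.3)(s - 1.8). Poles: -2.3, 1.4, 1.8, 4. All Re(p)<0: No (unstable)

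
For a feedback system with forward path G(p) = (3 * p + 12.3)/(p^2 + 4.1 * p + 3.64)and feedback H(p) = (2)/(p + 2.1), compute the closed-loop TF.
Closed-loop T = G/(1+GH).
Numerator: G_num * H_den = 3*p^2 + 18.6*p + 25.83.
Denominator: G_den * H_den + G_num * H_num = (p^3 + 6.2*p^2 + 12.25*p + 7.644) + (6*p + 24.6) = p^3 + 6.2*p^2 + 18.25*p + 32.244.
T(p) = (3*p^2 + 18.6*p + 25.83)/(p^3 + 6.2*p^2 + 18.25*p + 32.244)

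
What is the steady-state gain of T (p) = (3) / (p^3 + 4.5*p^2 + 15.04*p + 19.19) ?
DC gain = T(0) = num(0)/den(0) = 3/19.19 = 0.1563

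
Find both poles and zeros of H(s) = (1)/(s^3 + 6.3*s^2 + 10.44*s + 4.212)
Set denominator = 0: s^3 + 6.3*s^2 + 10.44*s + 4.212 = (s + 1.8)(s + 3.9)(s + 0.6) = 0 → Poles: -0.6, -1.8, -3.9
Numerator is a nonzero constant (1) → Zeros: none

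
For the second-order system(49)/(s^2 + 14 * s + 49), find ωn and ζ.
Standard form: ωn²/(s²+2ζωn·s+ωn²).
const=49=ωn² → ωn=7, s coeff=14=2ζωn → ζ=1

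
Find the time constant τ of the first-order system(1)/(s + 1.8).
First-order system: τ = -1/pole. Pole = -1.8. τ = -1/(-1.8) = 0.5556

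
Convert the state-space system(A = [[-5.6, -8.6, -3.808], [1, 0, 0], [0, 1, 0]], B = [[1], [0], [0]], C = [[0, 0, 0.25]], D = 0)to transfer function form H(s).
H(s) = C(sI - A)⁻¹B + D.
Characteristic polynomial det(sI - A) = s^3 + 5.6*s^2 + 8.6*s + 3.808.
Numerator from C·adj(sI-A)·B + D·det(sI-A) = 0.25.
H(s) = (0.25)/(s^3 + 5.6*s^2 + 8.6*s + 3.808)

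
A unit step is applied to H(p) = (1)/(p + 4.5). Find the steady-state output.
FVT: lim_{t→∞} y(t) = lim_{p→0} p*Y(p) where Y(p) = H(p)/p.
= lim_{p→0} H(p) = H(0) = num(0)/den(0) = 1/4.5 = 0.2222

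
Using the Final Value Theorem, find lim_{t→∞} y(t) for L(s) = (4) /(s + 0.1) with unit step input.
FVT: lim_{t→∞} y(t) = lim_{s→0} s*Y(s) where Y(s) = L(s)/s.
= lim_{s→0} L(s) = L(0) = num(0)/den(0) = 4/0.1 = 40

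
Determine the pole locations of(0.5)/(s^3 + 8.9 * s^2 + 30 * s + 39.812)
Set denominator = 0: s^3 + 8.9*s^2 + 30*s + 39.812 = (s + 3.7)(s^2 + 5.2*s + 10.76) = 0 → Poles: -2.6 + 2j, -2.6 - 2j, -3.7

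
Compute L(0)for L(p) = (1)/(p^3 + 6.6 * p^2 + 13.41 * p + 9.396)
DC gain = L(0) = num(0)/den(0) = 1/9.396 = 0.1064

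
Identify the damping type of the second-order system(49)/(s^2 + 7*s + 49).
Standard form: ωn²/(s²+2ζωn·s+ωn²) gives ωn=7, ζ=0.5.
Underdamped (ζ = 0.5 < 1)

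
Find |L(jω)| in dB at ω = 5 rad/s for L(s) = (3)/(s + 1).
Substitute s = j*5: L(j5) = 0.115385 - 0.576923j.
|L(j5)| = sqrt(Re² + Im²) = 0.5883.
20*log₁₀(0.5883) = -4.61 dB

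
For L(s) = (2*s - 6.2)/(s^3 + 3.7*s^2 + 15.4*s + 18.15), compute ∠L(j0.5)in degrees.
Substitute s = j*0.5: L(j0.5) = -0.280218 + 0.181286j.
∠L(j0.5) = atan2(Im, Re) = atan2(0.181286, -0.280218) = 147.10°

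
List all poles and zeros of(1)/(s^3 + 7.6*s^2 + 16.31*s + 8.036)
Set denominator = 0: s^3 + 7.6*s^2 + 16.31*s + 8.036 = (s + 2.8)(s + 0.7)(s + 4.1) = 0 → Poles: -0.7, -2.8, -4.1
Numerator is a nonzero constant (1) → Zeros: none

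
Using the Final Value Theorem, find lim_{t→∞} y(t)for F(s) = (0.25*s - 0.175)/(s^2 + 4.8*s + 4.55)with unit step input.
FVT: lim_{t→∞} y(t) = lim_{s→0} s*Y(s) where Y(s) = F(s)/s.
= lim_{s→0} F(s) = F(0) = num(0)/den(0) = -0.175/4.55 = -0.03846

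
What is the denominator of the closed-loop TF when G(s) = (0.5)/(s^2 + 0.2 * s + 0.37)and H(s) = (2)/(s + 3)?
Characteristic poly = G_den * H_den + G_num * H_num = (s^3 + 3.2*s^2 + 0.97*s + 1.11) + (1) = s^3 + 3.2*s^2 + 0.97*s + 2.11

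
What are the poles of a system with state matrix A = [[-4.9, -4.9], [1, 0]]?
Eigenvalues solve det(λI - A) = 0.
Characteristic polynomial: λ^2 + 4.9*λ + 4.9 = 0.
Factor: (λ + 1.4)(λ + 3.5) = 0.
Roots: -1.4, -3.5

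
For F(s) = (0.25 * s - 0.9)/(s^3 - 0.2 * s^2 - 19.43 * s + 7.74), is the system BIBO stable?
Denominator: s^3 - 0.2*s^2 - 19.43*s + 7.74 = (s - 0.4)(s + 4.5)(s - 4.3). Poles: -4.5, 0.4, 4.3. All Re(p)<0: No (unstable)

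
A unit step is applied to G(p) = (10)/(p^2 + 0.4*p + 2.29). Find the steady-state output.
FVT: lim_{t→∞} y(t) = lim_{p→0} p*Y(p) where Y(p) = G(p)/p.
= lim_{p→0} G(p) = G(0) = num(0)/den(0) = 10/2.29 = 4.367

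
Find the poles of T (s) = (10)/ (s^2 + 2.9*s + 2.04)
Set denominator = 0: s^2 + 2.9*s + 2.04 = (s + 1.7)(s + 1.2) = 0 → Poles: -1.2, -1.7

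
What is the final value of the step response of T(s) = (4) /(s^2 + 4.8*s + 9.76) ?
FVT: lim_{t→∞} y(t) = lim_{s→0} s*Y(s) where Y(s) = T(s)/s.
= lim_{s→0} T(s) = T(0) = num(0)/den(0) = 4/9.76 = 0.4098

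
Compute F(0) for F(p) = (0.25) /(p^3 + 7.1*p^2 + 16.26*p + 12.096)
DC gain = F(0) = num(0)/den(0) = 0.25/12.096 = 0.02067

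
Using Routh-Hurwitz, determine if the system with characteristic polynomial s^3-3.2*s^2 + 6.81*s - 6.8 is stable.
Routh array:
s^3: [1, 6.81]; s^2: [-3.2, -6.8]; s^1: [4.685]; s^0: [-6.8]
First column: [1, -3.2, 4.685, -6.8]. Sign changes = 3.
No, unstable (3 RHP root(s))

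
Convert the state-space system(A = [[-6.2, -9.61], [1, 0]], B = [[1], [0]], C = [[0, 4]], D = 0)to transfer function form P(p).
P(p) = C(pI - A)⁻¹B + D.
Characteristic polynomial det(pI - A) = p^2 + 6.2*p + 9.61.
Numerator from C·adj(pI-A)·B + D·det(pI-A) = 4.
P(p) = (4)/(p^2 + 6.2*p + 9.61)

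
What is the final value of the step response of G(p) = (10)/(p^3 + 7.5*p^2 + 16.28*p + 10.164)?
FVT: lim_{t→∞} y(t) = lim_{p→0} p*Y(p) where Y(p) = G(p)/p.
= lim_{p→0} G(p) = G(0) = num(0)/den(0) = 10/10.164 = 0.9839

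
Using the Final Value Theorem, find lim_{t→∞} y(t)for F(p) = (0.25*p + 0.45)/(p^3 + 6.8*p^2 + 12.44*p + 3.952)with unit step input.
FVT: lim_{t→∞} y(t) = lim_{p→0} p*Y(p) where Y(p) = F(p)/p.
= lim_{p→0} F(p) = F(0) = num(0)/den(0) = 0.45/3.952 = 0.1139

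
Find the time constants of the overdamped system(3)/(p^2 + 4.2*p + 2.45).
Overdamped: real poles at -0.7, -3.5. τ = -1/pole → τ₁ = 1.429, τ₂ = 0.2857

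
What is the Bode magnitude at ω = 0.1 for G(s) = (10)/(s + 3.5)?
Substitute s = j*0.1: G(j0.1) = 2.85481 - 0.0815661j.
|G(j0.1)| = sqrt(Re² + Im²) = 2.856.
20*log₁₀(2.856) = 9.12 dB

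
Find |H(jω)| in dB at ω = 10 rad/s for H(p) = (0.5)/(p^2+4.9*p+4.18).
Substitute p = j*10: H(j10) = -0.00413642 - 0.00211527j.
|H(j10)| = sqrt(Re² + Im²) = 0.004646.
20*log₁₀(0.004646) = -46.66 dB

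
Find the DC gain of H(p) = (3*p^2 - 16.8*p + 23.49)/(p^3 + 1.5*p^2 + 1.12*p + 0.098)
DC gain = H(0) = num(0)/den(0) = 23.49/0.098 = 239.7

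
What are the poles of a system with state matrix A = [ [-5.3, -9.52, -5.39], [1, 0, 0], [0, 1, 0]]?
Eigenvalues solve det(λI - A) = 0.
Characteristic polynomial: λ^3 + 5.3*λ^2 + 9.52*λ + 5.39 = 0.
Factor: (λ + 1.1)(λ^2 + 4.2*λ + 4.9) = 0.
Roots: -1.1, -2.1 + 0.7j, -2.1 - 0.7j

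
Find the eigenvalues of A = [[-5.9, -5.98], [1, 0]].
Eigenvalues solve det(λI - A) = 0.
Characteristic polynomial: λ^2 + 5.9*λ + 5.98 = 0.
Factor: (λ + 4.6)(λ + 1.3) = 0.
Roots: -1.3, -4.6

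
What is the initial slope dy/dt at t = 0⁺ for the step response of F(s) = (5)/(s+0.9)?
IVT: y'(0⁺) = lim_{s→∞} s²·Y(s) = lim_{s→∞} s·F(s).
deg(num) = 0, deg(den) = 1, relative degree = 1, so s·F(s) → (leading num)/(leading den) = 5/1 = 5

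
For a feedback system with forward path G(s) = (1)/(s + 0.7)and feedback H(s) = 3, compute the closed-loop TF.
Closed-loop T = G/(1+GH).
Numerator: G_num * H_den = 1.
Denominator: G_den * H_den + G_num * H_num = (s + 0.7) + (3) = s + 3.7.
T(s) = (1)/(s + 3.7)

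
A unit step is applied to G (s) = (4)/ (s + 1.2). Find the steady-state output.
FVT: lim_{t→∞} y(t) = lim_{s→0} s*Y(s) where Y(s) = G(s)/s.
= lim_{s→0} G(s) = G(0) = num(0)/den(0) = 4/1.2 = 3.333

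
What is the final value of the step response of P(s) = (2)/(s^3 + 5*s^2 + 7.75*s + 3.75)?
FVT: lim_{t→∞} y(t) = lim_{s→0} s*Y(s) where Y(s) = P(s)/s.
= lim_{s→0} P(s) = P(0) = num(0)/den(0) = 2/3.75 = 0.5333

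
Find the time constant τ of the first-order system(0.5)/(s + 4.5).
First-order system: τ = -1/pole. Pole = -4.5. τ = -1/(-4.5) = 0.2222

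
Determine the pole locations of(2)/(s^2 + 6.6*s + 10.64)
Set denominator = 0: s^2 + 6.6*s + 10.64 = (s + 3.8)(s + 2.8) = 0 → Poles: -2.8, -3.8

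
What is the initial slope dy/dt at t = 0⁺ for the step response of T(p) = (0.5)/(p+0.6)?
IVT: y'(0⁺) = lim_{p→∞} p²·Y(p) = lim_{p→∞} p·T(p).
deg(num) = 0, deg(den) = 1, relative degree = 1, so p·T(p) → (leading num)/(leading den) = 0.5/1 = 0.5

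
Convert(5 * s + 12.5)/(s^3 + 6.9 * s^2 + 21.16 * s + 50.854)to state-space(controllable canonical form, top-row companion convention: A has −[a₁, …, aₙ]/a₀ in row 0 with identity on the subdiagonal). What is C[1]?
Reachable canonical form: C = numerator coefficients (right-aligned, zero-padded to length n).
num = 5*s + 12.5, C = [[0, 5, 12.5]].
C[1] = 5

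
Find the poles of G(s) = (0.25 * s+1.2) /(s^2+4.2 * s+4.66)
Set denominator = 0: s^2 + 4.2*s + 4.66 = 0 → Poles: -2.1 + 0.5j, -2.1 - 0.5j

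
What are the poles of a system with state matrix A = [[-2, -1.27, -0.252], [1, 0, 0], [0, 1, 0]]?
Eigenvalues solve det(λI - A) = 0.
Characteristic polynomial: λ^3 + 2*λ^2 + 1.27*λ + 0.252 = 0.
Factor: (λ + 0.4)(λ + 0.7)(λ + 0.9) = 0.
Roots: -0.4, -0.7, -0.9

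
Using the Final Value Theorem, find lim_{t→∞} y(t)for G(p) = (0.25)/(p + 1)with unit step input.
FVT: lim_{t→∞} y(t) = lim_{p→0} p*Y(p) where Y(p) = G(p)/p.
= lim_{p→0} G(p) = G(0) = num(0)/den(0) = 0.25/1 = 0.25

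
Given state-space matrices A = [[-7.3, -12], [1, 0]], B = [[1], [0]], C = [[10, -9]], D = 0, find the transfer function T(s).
T(s) = C(sI - A)⁻¹B + D.
Characteristic polynomial det(sI - A) = s^2 + 7.3*s + 12.
Numerator from C·adj(sI-A)·B + D·det(sI-A) = 10*s - 9.
T(s) = (10*s - 9)/(s^2 + 7.3*s + 12)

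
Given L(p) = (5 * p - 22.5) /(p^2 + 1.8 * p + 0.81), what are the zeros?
Set numerator = 0: 5*p - 22.5 = 0 → Zeros: 4.5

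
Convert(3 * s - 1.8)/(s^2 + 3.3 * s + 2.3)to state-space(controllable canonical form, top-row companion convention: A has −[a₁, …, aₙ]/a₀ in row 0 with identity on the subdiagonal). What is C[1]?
Reachable canonical form: C = numerator coefficients (right-aligned, zero-padded to length n).
num = 3*s - 1.8, C = [[3, -1.8]].
C[1] = -1.8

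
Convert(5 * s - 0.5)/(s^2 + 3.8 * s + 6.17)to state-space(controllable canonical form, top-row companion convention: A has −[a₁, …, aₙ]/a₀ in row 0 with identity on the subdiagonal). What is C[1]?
Reachable canonical form: C = numerator coefficients (right-aligned, zero-padded to length n).
num = 5*s - 0.5, C = [[5, -0.5]].
C[1] = -0.5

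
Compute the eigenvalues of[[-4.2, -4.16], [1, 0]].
Eigenvalues solve det(λI - A) = 0.
Characteristic polynomial: λ^2 + 4.2*λ + 4.16 = 0.
Factor: (λ + 2.6)(λ + 1.6) = 0.
Roots: -1.6, -2.6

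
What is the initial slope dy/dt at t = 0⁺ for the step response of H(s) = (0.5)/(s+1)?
IVT: y'(0⁺) = lim_{s→∞} s²·Y(s) = lim_{s→∞} s·H(s).
deg(num) = 0, deg(den) = 1, relative degree = 1, so s·H(s) → (leading num)/(leading den) = 0.5/1 = 0.5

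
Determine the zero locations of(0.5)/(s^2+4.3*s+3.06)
Numerator is a nonzero constant (0.5) → Zeros: none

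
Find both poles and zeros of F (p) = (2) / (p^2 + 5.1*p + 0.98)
Set denominator = 0: p^2 + 5.1*p + 0.98 = (p + 4.9)(p + 0.2) = 0 → Poles: -0.2, -4.9
Numerator is a nonzero constant (2) → Zeros: none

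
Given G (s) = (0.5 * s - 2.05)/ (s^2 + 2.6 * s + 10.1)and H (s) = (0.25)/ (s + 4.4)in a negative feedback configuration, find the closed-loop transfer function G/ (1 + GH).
Closed-loop T = G/(1+GH).
Numerator: G_num * H_den = 0.5*s^2 + 0.15*s - 9.02.
Denominator: G_den * H_den + G_num * H_num = (s^3 + 7*s^2 + 21.54*s + 44.44) + (0.125*s - 0.5125) = s^3 + 7*s^2 + 21.665*s + 43.9275.
T(s) = (0.5*s^2 + 0.15*s - 9.02)/(s^3 + 7*s^2 + 21.665*s + 43.9275)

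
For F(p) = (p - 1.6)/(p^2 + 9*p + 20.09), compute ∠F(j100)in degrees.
Substitute p = j*100: F(j100) = 0.00105537 - 0.00992496j.
∠F(j100) = atan2(Im, Re) = atan2(-0.00992496, 0.00105537) = -83.93°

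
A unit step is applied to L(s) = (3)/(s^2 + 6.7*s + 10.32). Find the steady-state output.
FVT: lim_{t→∞} y(t) = lim_{s→0} s*Y(s) where Y(s) = L(s)/s.
= lim_{s→0} L(s) = L(0) = num(0)/den(0) = 3/10.32 = 0.2907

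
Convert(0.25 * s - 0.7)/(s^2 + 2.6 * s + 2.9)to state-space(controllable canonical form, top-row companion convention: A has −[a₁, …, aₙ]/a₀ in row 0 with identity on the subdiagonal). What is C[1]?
Reachable canonical form: C = numerator coefficients (right-aligned, zero-padded to length n).
num = 0.25*s - 0.7, C = [[0.25, -0.7]].
C[1] = -0.7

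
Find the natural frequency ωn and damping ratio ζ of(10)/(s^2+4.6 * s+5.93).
Underdamped: complex pole -2.3 + 0.8j. ωn = |pole| = 2.435, ζ = -Re(pole)/ωn = 0.9445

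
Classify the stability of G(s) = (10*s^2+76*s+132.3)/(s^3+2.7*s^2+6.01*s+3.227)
Denominator: s^3 + 2.7*s^2 + 6.01*s + 3.227 = (s + 0.7)(s^2 + 2*s + 4.61). Poles: -0.7, -1 + 1.9j, -1 - 1.9j. Stable (all poles in LHP)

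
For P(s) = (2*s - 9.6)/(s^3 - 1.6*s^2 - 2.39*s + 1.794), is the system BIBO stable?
Denominator: s^3 - 1.6*s^2 - 2.39*s + 1.794 = (s - 0.6)(s - 2.3)(s + 1.3). Poles: -1.3, 0.6, 2.3. All Re(p)<0: No (unstable)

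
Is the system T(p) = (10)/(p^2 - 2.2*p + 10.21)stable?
Denominator: p^2 - 2.2*p + 10.21. Poles: 1.1 + 3j, 1.1 - 3j. All Re(p)<0: No (unstable)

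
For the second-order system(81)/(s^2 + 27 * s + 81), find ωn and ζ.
Standard form: ωn²/(s²+2ζωn·s+ωn²).
const=81=ωn² → ωn=9, s coeff=27=2ζωn → ζ=1.5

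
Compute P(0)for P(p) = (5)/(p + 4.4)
DC gain = P(0) = num(0)/den(0) = 5/4.4 = 1.136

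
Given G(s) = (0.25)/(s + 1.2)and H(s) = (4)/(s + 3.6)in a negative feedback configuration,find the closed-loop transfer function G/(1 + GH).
Closed-loop T = G/(1+GH).
Numerator: G_num * H_den = 0.25*s + 0.9.
Denominator: G_den * H_den + G_num * H_num = (s^2 + 4.8*s + 4.32) + (1) = s^2 + 4.8*s + 5.32.
T(s) = (0.25*s + 0.9)/(s^2 + 4.8*s + 5.32)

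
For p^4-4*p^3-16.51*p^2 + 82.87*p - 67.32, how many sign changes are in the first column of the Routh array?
Routh array:
p^4: [1, -16.51, -67.32]; p^3: [-4, 82.87]; p^2: [4.2075, -67.32]; p^1: [18.87]; p^0: [-67.32]
First column: [1, -4, 4.2075, 18.87, -67.32]. Sign changes = 3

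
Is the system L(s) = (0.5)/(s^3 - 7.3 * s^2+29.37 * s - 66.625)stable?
Denominator: s^3 - 7.3*s^2 + 29.37*s - 66.625 = (s - 4.1)(s^2 - 3.2*s + 16.25). Poles: 1.6 + 3.7j, 1.6 - 3.7j, 4.1. All Re(p)<0: No (unstable)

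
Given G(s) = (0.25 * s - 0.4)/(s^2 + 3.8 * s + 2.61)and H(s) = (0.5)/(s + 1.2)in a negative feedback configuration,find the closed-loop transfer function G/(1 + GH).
Closed-loop T = G/(1+GH).
Numerator: G_num * H_den = 0.25*s^2 - 0.1*s - 0.48.
Denominator: G_den * H_den + G_num * H_num = (s^3 + 5*s^2 + 7.17*s + 3.132) + (0.125*s - 0.2) = s^3 + 5*s^2 + 7.295*s + 2.932.
T(s) = (0.25*s^2 - 0.1*s - 0.48)/(s^3 + 5*s^2 + 7.295*s + 2.932)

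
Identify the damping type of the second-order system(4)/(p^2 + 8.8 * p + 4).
Standard form: ωn²/(p²+2ζωn·p+ωn²) gives ωn=2, ζ=2.2.
Overdamped (ζ = 2.2 > 1)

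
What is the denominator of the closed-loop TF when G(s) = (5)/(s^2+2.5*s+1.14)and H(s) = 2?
Characteristic poly = G_den * H_den + G_num * H_num = (s^2 + 2.5*s + 1.14) + (10) = s^2 + 2.5*s + 11.14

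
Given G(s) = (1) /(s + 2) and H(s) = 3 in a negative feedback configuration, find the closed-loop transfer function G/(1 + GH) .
Closed-loop T = G/(1+GH).
Numerator: G_num * H_den = 1.
Denominator: G_den * H_den + G_num * H_num = (s + 2) + (3) = s + 5.
T(s) = (1)/(s + 5)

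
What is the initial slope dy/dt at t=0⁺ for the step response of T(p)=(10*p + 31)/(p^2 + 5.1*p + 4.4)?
IVT: y'(0⁺) = lim_{p→∞} p²·Y(p) = lim_{p→∞} p·T(p).
deg(num) = 1, deg(den) = 2, relative degree = 1, so p·T(p) → (leading num)/(leading den) = 10/1 = 10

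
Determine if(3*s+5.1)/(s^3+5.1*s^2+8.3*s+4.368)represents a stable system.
Denominator: s^3 + 5.1*s^2 + 8.3*s + 4.368 = (s + 2.4)(s + 1.4)(s + 1.3). Poles: -1.3, -1.4, -2.4. All Re(p)<0: Yes (stable)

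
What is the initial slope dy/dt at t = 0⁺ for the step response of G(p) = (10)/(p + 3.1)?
IVT: y'(0⁺) = lim_{p→∞} p²·Y(p) = lim_{p→∞} p·G(p).
deg(num) = 0, deg(den) = 1, relative degree = 1, so p·G(p) → (leading num)/(leading den) = 10/1 = 10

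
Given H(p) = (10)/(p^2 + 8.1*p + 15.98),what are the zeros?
Numerator is a nonzero constant (10) → Zeros: none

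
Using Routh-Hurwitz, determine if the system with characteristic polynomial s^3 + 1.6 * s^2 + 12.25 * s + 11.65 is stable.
Routh array:
s^3: [1, 12.25]; s^2: [1.6, 11.65]; s^1: [4.96875]; s^0: [11.65]
First column: [1, 1.6, 4.96875, 11.65]. Sign changes = 0.
Yes, stable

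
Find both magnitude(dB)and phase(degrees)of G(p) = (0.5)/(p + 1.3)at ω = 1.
Substitute p = j*1: G(j1) = 0.241636 - 0.185874j.
|G| = 20*log₁₀(sqrt(Re²+Im²)) = -10.32 dB.
∠G = atan2(Im, Re) = -37.57°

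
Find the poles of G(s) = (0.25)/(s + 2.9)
Set denominator = 0: s + 2.9 = 0 → Poles: -2.9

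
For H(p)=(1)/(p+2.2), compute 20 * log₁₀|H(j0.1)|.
Substitute p = j*0.1: H(j0.1) = 0.453608 - 0.0206186j.
|H(j0.1)| = sqrt(Re² + Im²) = 0.4541.
20*log₁₀(0.4541) = -6.86 dB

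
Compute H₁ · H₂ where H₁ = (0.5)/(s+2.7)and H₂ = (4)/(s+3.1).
Series: H = H₁ · H₂ = (n₁·n₂)/(d₁·d₂).
Num: n₁·n₂ = 2. Den: d₁·d₂ = s^2 + 5.8*s + 8.37.
H(s) = (2)/(s^2 + 5.8*s + 8.37)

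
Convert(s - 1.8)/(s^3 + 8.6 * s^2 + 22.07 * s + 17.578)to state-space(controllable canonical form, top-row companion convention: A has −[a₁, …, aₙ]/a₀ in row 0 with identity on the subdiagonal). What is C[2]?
Reachable canonical form: C = numerator coefficients (right-aligned, zero-padded to length n).
num = s - 1.8, C = [[0, 1, -1.8]].
C[2] = -1.8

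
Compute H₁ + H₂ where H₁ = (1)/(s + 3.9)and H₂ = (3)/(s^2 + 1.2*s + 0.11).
Parallel: H = H₁ + H₂ = (n₁·d₂ + n₂·d₁)/(d₁·d₂).
n₁·d₂ = s^2 + 1.2*s + 0.11. n₂·d₁ = 3*s + 11.7. Sum = s^2 + 4.2*s + 11.81. d₁·d₂ = s^3 + 5.1*s^2 + 4.79*s + 0.429.
H(s) = (s^2 + 4.2*s + 11.81)/(s^3 + 5.1*s^2 + 4.79*s + 0.429)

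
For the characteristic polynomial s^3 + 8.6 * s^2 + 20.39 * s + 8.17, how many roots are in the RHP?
s^3 + 8.6*s^2 + 20.39*s + 8.17 = (s + 4.3)(s + 3.8)(s + 0.5). Poles: -0.5, -3.8, -4.3. RHP poles (Re>0): 0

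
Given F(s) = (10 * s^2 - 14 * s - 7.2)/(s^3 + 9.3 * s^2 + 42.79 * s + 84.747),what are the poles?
Set denominator = 0: s^3 + 9.3*s^2 + 42.79*s + 84.747 = (s + 3.9)(s^2 + 5.4*s + 21.73) = 0 → Poles: -2.7 + 3.8j, -2.7 - 3.8j, -3.9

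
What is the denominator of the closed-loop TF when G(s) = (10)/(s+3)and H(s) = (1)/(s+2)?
Characteristic poly = G_den * H_den + G_num * H_num = (s^2 + 5*s + 6) + (10) = s^2 + 5*s + 16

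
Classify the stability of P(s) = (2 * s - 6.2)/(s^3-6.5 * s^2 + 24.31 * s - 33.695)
Denominator: s^3 - 6.5*s^2 + 24.31*s - 33.695 = (s - 2.3)(s^2 - 4.2*s + 14.65). Poles: 2.1 + 3.2j, 2.1 - 3.2j, 2.3. Unstable (3 pole(s) in RHP)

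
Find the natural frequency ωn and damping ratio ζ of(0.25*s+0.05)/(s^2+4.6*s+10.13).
Underdamped: complex pole -2.3 + 2.2j. ωn = |pole| = 3.183, ζ = -Re(pole)/ωn = 0.7226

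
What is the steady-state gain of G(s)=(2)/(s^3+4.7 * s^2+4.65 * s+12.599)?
DC gain = G(0) = num(0)/den(0) = 2/12.599 = 0.1587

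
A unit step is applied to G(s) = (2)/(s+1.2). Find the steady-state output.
FVT: lim_{t→∞} y(t) = lim_{s→0} s*Y(s) where Y(s) = G(s)/s.
= lim_{s→0} G(s) = G(0) = num(0)/den(0) = 2/1.2 = 1.667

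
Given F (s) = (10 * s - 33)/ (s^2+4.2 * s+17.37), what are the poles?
Set denominator = 0: s^2 + 4.2*s + 17.37 = 0 → Poles: -2.1 + 3.6j, -2.1 - 3.6j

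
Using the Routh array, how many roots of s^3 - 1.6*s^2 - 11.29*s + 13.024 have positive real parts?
Routh array:
s^3: [1, -11.29]; s^2: [-1.6, 13.024]; s^1: [-3.15]; s^0: [13.024]
First column: [1, -1.6, -3.15, 13.024]. Sign changes = RHP roots = 2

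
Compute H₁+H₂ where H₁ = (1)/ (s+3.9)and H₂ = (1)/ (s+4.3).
Parallel: H = H₁ + H₂ = (n₁·d₂ + n₂·d₁)/(d₁·d₂).
n₁·d₂ = s + 4.3. n₂·d₁ = s + 3.9. Sum = 2*s + 8.2. d₁·d₂ = s^2 + 8.2*s + 16.77.
H(s) = (2*s + 8.2)/(s^2 + 8.2*s + 16.77)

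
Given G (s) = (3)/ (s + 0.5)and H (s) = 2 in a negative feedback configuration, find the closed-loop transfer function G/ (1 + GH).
Closed-loop T = G/(1+GH).
Numerator: G_num * H_den = 3.
Denominator: G_den * H_den + G_num * H_num = (s + 0.5) + (6) = s + 6.5.
T(s) = (3)/(s + 6.5)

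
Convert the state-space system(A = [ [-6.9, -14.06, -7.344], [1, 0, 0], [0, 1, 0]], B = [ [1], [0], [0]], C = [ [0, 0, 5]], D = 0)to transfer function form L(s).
L(s) = C(sI - A)⁻¹B + D.
Characteristic polynomial det(sI - A) = s^3 + 6.9*s^2 + 14.06*s + 7.344.
Numerator from C·adj(sI-A)·B + D·det(sI-A) = 5.
L(s) = (5)/(s^3 + 6.9*s^2 + 14.06*s + 7.344)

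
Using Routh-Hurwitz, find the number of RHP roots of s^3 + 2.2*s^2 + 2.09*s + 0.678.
Routh array:
s^3: [1, 2.09]; s^2: [2.2, 0.678]; s^1: [1.78182]; s^0: [0.678]
First column: [1, 2.2, 1.78182, 0.678]. Sign changes = RHP roots = 0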